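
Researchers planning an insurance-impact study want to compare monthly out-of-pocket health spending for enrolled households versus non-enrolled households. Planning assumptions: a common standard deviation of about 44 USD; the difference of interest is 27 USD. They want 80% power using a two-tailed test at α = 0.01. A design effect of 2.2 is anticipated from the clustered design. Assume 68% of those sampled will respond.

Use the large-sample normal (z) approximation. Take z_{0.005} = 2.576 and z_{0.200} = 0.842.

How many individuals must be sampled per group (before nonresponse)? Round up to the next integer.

n = 201 per group

n = (z_{α/2} + z_β)² · (σ₁² + σ₂²) / δ²
  = (2.576 + 0.842)² · (2·44² = 3872) / 27²
  = 11.6827 · 3872 / 729
  = 62.05
Design effect: 2.2 × 62.05 = 136.51.
Adjust for 68% response: 136.51 / 0.68 = 200.75.
Round up → n = 201 per group.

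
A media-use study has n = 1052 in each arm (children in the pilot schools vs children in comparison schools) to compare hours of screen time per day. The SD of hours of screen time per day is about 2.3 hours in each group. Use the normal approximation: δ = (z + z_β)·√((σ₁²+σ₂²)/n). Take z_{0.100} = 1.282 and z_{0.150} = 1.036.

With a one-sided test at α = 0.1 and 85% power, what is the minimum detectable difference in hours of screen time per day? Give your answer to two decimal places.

Minimum detectable difference ≈ 0.23 hours

δ = (z_α + z_β) · √((σ₁²+σ₂²)/n)
  = (1.282 + 1.036) · √(10.58/1052)
  = 2.318 · √0.01006
  = 2.318 · 0.1003
  = 0.2325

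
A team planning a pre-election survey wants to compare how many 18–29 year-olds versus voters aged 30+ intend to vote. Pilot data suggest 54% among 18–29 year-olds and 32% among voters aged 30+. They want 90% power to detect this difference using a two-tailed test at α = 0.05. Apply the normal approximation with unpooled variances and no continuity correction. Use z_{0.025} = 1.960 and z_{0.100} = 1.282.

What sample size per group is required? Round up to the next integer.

n = (z_{α/2} + z_β)² · [p₁(1−p₁) + p₂(1−p₂)] / (p₁ − p₂)²
  = (1.960 + 1.282)² · (0.54·0.46 + 0.32·0.68) / (0.22)²
  = (3.242)² · (0.2484 + 0.2176) / 0.0484
  = 10.5106 · 0.4660 / 0.0484
  = 101.20
Round up → n = 102 per group.

n = 102 per group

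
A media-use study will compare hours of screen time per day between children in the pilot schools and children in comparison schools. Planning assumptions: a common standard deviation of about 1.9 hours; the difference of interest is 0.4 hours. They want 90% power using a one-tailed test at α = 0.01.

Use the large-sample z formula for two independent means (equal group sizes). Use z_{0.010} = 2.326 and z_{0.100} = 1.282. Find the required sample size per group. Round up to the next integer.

n = 588 per group

n = (z_α + z_β)² · (σ₁² + σ₂²) / δ²
  = (2.326 + 1.282)² · (2·1.9² = 7.22) / 0.4²
  = 13.0177 · 7.22 / 0.16
  = 587.42
Round up → n = 588 per group.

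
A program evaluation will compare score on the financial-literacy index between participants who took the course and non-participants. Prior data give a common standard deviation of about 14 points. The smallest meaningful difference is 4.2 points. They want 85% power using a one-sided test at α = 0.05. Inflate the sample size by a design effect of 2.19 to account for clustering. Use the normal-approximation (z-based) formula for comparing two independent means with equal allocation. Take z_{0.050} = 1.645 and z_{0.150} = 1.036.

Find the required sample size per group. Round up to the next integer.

n = (z_α + z_β)² · (σ₁² + σ₂²) / δ²
  = (1.645 + 1.036)² · (2·14² = 392) / 4.2²
  = 7.1878 · 392 / 17.64
  = 159.73
Design effect: 2.19 × 159.73 = 349.80.
Round up → n = 350 per group.

n = 350 per group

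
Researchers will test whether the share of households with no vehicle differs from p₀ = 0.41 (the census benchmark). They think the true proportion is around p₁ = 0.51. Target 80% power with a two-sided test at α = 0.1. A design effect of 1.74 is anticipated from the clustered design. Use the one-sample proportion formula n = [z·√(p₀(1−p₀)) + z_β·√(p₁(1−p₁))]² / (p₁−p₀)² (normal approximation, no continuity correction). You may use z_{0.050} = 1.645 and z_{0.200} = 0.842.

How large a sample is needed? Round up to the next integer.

n = [z_{α/2}·√(p₀q₀) + z_β·√(p₁q₁)]² / (p₁ − p₀)²
  = [1.645·√(0.41·0.59) + 0.842·√(0.51·0.49)]² / (0.10)²
  = [1.645·0.4918 + 0.842·0.4999]² / 0.0100
  = [1.2300]² / 0.0100
  = 151.29
Design effect: 1.74 × 151.29 = 263.24.
Round up → n = 264.

n = 264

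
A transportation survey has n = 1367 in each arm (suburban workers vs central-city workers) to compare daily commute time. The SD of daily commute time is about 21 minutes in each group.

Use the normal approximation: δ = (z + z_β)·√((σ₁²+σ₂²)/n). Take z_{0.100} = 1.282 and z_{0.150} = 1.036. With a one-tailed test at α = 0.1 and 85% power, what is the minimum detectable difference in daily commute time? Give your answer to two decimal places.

δ = (z_α + z_β) · √((σ₁²+σ₂²)/n)
  = (1.282 + 1.036) · √(882/1367)
  = 2.318 · √0.64521
  = 2.318 · 0.8032
  = 1.8619

Minimum detectable difference ≈ 1.86 minutes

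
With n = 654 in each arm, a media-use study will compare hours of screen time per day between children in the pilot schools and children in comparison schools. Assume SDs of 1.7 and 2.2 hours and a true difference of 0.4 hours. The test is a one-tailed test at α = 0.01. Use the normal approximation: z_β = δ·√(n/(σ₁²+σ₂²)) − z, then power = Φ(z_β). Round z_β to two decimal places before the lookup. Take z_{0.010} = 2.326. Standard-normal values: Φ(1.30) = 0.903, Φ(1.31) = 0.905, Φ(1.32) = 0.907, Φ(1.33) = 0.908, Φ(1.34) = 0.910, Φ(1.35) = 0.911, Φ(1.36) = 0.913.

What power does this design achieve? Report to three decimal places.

z_β = δ·√(n/(σ₁²+σ₂²)) − z_α
    = 0.4 · √(654/7.73) − 2.326
    = 0.4 · 9.19812 − 2.326
    = 3.6792 − 2.326 = 1.3532 → 1.35
Power = Φ(1.35) = 0.911.

Power ≈ 0.911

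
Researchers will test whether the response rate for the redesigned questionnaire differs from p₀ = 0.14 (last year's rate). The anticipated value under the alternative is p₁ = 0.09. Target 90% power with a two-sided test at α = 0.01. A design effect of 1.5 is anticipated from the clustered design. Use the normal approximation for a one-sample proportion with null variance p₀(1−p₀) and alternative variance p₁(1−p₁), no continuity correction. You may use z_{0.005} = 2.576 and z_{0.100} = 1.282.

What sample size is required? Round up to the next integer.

n = 954

n = [z_{α/2}·√(p₀q₀) + z_β·√(p₁q₁)]² / (p₁ − p₀)²
  = [2.576·√(0.14·0.86) + 1.282·√(0.09·0.91)]² / (-0.05)²
  = [2.576·0.3470 + 1.282·0.2862]² / 0.0025
  = [1.2607]² / 0.0025
  = 635.77
Design effect: 1.5 × 635.77 = 953.65.
Round up → n = 954.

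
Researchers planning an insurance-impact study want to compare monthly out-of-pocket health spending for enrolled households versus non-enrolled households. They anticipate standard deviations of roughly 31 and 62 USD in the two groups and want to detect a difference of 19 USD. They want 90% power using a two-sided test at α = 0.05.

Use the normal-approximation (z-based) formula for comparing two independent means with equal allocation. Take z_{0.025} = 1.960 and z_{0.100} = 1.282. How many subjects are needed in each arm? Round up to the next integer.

n = (z_{α/2} + z_β)² · (σ₁² + σ₂²) / δ²
  = (1.960 + 1.282)² · (31² + 62² = 4805) / 19²
  = 10.5106 · 4805 / 361
  = 139.90
Round up → n = 140 per group.

n = 140 per group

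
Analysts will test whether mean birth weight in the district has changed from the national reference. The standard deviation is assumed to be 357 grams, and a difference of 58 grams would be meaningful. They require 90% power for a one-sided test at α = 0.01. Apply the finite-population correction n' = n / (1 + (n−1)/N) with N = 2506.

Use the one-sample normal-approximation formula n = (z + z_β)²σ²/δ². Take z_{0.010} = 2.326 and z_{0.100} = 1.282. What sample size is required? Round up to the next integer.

n = 413

n = (z_α + z_β)² · σ² / δ²
  = (2.326 + 1.282)² · 357² / 58²
  = 13.0177 · 127449 / 3364
  = 493.19
Finite-population correction (N = 2506): 493.19 / (1 + (493.19 − 1)/2506) = 412.23.
Round up → n = 413.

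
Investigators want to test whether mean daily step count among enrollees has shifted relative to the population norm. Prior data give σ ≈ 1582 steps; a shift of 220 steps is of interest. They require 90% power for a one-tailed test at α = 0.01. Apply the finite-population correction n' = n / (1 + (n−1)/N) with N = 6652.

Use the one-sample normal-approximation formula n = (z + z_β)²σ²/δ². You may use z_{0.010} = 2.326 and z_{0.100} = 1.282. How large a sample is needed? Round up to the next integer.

n = (z_α + z_β)² · σ² / δ²
  = (2.326 + 1.282)² · 1582² / 220²
  = 13.0177 · 2502724 / 48400
  = 673.13
Finite-population correction (N = 6652): 673.13 / (1 + (673.13 − 1)/6652) = 611.36.
Round up → n = 612.

n = 612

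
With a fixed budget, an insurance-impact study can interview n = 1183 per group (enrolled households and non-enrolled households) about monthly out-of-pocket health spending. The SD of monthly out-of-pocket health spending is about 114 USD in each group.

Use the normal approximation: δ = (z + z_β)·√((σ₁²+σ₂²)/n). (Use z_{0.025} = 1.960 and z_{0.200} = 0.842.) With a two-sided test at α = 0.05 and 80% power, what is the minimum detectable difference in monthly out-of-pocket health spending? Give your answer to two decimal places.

Minimum detectable difference ≈ 13.13 USD

δ = (z_{α/2} + z_β) · √((σ₁²+σ₂²)/n)
  = (1.960 + 0.842) · √(25992/1183)
  = 2.802 · √21.9713
  = 2.802 · 4.6874
  = 13.1340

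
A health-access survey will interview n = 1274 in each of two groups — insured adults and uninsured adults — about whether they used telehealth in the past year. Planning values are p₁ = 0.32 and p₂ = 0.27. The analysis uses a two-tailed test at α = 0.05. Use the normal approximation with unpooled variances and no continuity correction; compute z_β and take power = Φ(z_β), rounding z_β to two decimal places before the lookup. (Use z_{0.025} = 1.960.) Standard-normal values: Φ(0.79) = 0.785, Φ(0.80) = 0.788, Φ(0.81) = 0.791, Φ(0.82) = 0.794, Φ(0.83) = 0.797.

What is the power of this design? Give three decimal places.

Power ≈ 0.791

z_β = |p₁−p₂|·√(n/[p₁q₁+p₂q₂]) − z_{α/2}
    = 0.05 · √(1274/0.4147) − 1.960
    = 0.05 · 55.4265 − 1.960
    = 2.7713 − 1.960 = 0.8113 → 0.81
Power = Φ(0.81) = 0.791.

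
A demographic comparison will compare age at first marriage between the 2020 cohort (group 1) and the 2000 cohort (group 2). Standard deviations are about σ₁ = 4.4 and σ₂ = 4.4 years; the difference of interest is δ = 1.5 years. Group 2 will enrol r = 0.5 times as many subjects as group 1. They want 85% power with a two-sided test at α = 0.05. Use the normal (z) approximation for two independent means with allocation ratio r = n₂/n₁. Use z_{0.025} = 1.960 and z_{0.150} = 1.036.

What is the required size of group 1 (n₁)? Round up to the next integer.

n₁ = 232

n₁ = (z_{α/2} + z_β)² · (σ₁² + σ₂²/r) / δ²
   = (1.960 + 1.036)² · (4.4² + 4.4²/0.5) / 1.5²
   = 8.9760 · (19.36 + 38.72) / 2.25
   = 8.9760 · 58.08 / 2.25
   = 231.70
Round up → n₁ = 232; n₂ = r·n₁ = 0.5 × 232 = 116.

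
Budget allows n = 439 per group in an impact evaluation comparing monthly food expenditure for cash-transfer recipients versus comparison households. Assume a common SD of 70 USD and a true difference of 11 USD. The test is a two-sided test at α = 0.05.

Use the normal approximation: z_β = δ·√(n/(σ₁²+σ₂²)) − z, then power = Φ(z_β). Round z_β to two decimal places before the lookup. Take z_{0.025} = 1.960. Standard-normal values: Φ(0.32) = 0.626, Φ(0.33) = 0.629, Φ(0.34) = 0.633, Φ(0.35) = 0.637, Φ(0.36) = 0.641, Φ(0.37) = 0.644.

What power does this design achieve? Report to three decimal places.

Power ≈ 0.644

z_β = δ·√(n/(σ₁²+σ₂²)) − z_{α/2}
    = 11 · √(439/9800) − 1.960
    = 11 · 0.21165 − 1.960
    = 2.3282 − 1.960 = 0.3682 → 0.37
Power = Φ(0.37) = 0.644.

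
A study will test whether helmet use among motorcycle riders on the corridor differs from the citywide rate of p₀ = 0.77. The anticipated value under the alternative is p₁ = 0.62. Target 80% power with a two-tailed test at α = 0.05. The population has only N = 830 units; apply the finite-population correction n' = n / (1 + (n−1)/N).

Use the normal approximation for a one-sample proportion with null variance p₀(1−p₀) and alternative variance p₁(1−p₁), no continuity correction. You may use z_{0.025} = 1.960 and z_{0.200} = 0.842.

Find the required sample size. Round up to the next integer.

n = [z_{α/2}·√(p₀q₀) + z_β·√(p₁q₁)]² / (p₁ − p₀)²
  = [1.960·√(0.77·0.23) + 0.842·√(0.62·0.38)]² / (-0.15)²
  = [1.960·0.4208 + 0.842·0.4854]² / 0.0225
  = [1.2335]² / 0.0225
  = 67.63
Finite-population correction (N = 830): 67.63 / (1 + (67.63 − 1)/830) = 62.60.
Round up → n = 63.

n = 63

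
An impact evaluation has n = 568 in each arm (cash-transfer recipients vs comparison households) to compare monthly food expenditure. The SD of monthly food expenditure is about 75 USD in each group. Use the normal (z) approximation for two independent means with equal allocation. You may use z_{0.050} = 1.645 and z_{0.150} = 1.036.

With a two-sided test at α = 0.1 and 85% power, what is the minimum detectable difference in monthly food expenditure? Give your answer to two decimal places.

δ = (z_{α/2} + z_β) · √((σ₁²+σ₂²)/n)
  = (1.645 + 1.036) · √(11250/568)
  = 2.681 · √19.8063
  = 2.681 · 4.4504
  = 11.9316

Minimum detectable difference ≈ 11.93 USD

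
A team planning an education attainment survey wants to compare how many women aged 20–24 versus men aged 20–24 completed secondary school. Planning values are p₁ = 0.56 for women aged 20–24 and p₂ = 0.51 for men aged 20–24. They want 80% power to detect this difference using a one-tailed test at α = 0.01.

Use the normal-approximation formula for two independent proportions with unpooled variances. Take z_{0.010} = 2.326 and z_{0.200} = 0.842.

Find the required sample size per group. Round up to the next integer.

n = (z_α + z_β)² · [p₁(1−p₁) + p₂(1−p₂)] / (p₁ − p₂)²
  = (2.326 + 0.842)² · (0.56·0.44 + 0.51·0.49) / (0.05)²
  = (3.168)² · (0.2464 + 0.2499) / 0.0025
  = 10.0362 · 0.4963 / 0.0025
  = 1992.39
Round up → n = 1993 per group.

n = 1993 per group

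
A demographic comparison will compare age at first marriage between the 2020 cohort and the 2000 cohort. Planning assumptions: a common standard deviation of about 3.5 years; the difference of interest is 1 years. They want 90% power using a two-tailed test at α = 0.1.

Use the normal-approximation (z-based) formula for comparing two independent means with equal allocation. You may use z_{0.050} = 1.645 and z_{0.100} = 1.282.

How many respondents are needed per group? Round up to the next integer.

n = (z_{α/2} + z_β)² · (σ₁² + σ₂²) / δ²
  = (1.645 + 1.282)² · (2·3.5² = 24.5) / 1²
  = 8.5673 · 24.5 / 1
  = 209.90
Round up → n = 210 per group.

n = 210 per group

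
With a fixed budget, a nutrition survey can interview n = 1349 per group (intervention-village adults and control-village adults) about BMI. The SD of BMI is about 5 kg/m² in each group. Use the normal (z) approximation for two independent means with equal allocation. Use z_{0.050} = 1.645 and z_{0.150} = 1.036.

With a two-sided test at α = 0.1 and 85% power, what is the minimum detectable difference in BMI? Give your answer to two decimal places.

δ = (z_{α/2} + z_β) · √((σ₁²+σ₂²)/n)
  = (1.645 + 1.036) · √(50/1349)
  = 2.681 · √0.03706
  = 2.681 · 0.1925
  = 0.5161

Minimum detectable difference ≈ 0.52 kg/m²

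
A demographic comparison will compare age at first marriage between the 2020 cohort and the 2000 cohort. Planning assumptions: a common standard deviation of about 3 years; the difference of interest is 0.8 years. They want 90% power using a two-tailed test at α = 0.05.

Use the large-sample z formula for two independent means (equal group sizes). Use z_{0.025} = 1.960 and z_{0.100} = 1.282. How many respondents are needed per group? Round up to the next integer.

n = 296 per group

n = (z_{α/2} + z_β)² · (σ₁² + σ₂²) / δ²
  = (1.960 + 1.282)² · (2·3² = 18) / 0.8²
  = 10.5106 · 18 / 0.64
  = 295.61
Round up → n = 296 per group.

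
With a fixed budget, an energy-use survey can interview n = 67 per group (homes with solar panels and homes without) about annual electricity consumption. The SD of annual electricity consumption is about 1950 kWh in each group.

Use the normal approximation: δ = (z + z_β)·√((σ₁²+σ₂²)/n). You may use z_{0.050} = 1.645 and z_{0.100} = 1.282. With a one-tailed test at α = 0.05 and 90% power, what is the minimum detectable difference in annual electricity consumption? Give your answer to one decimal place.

δ = (z_α + z_β) · √((σ₁²+σ₂²)/n)
  = (1.645 + 1.282) · √(7605000/67)
  = 2.927 · √113507.5
  = 2.927 · 336.9087
  = 986.1317

Minimum detectable difference ≈ 986.1 kWh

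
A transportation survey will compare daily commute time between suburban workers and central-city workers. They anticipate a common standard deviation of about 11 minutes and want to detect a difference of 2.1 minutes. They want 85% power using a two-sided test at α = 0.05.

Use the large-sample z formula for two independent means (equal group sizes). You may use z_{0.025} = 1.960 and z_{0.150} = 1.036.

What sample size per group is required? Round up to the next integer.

n = 493 per group

n = (z_{α/2} + z_β)² · (σ₁² + σ₂²) / δ²
  = (1.960 + 1.036)² · (2·11² = 242) / 2.1²
  = 8.9760 · 242 / 4.41
  = 492.56
Round up → n = 493 per group.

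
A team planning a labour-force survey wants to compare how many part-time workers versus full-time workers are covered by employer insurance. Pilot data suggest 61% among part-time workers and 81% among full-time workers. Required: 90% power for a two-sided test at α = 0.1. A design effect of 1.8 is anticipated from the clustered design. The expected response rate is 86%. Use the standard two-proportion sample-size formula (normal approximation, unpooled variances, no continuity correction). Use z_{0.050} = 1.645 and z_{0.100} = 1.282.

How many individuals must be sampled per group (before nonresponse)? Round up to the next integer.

n = (z_{α/2} + z_β)² · [p₁(1−p₁) + p₂(1−p₂)] / (p₁ − p₂)²
  = (1.645 + 1.282)² · (0.61·0.39 + 0.81·0.19) / (-0.20)²
  = (2.927)² · (0.2379 + 0.1539) / 0.0400
  = 8.5673 · 0.3918 / 0.0400
  = 83.92
Design effect: 1.8 × 83.92 = 151.05.
Adjust for 86% response: 151.05 / 0.86 = 175.64.
Round up → n = 176 per group.

n = 176 per group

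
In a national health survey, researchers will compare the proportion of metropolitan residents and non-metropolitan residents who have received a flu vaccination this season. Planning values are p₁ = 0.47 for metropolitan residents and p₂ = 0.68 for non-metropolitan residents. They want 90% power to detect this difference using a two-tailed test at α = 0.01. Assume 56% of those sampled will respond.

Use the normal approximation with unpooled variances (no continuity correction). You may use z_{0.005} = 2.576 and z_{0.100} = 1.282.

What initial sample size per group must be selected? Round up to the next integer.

n = (z_{α/2} + z_β)² · [p₁(1−p₁) + p₂(1−p₂)] / (p₁ − p₂)²
  = (2.576 + 1.282)² · (0.47·0.53 + 0.68·0.32) / (-0.21)²
  = (3.858)² · (0.2491 + 0.2176) / 0.0441
  = 14.8842 · 0.4667 / 0.0441
  = 157.52
Adjust for 56% response: 157.52 / 0.56 = 281.28.
Round up → n = 282 per group.

n = 282 per group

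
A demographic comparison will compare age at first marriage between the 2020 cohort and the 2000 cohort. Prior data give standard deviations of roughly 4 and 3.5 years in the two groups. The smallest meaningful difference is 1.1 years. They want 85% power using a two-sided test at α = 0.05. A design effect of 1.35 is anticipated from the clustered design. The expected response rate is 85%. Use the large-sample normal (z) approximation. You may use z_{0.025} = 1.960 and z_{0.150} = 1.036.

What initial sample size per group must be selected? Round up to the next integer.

n = (z_{α/2} + z_β)² · (σ₁² + σ₂²) / δ²
  = (1.960 + 1.036)² · (4² + 3.5² = 28.25) / 1.1²
  = 8.9760 · 28.25 / 1.21
  = 209.56
Design effect: 1.35 × 209.56 = 282.91.
Adjust for 85% response: 282.91 / 0.85 = 332.84.
Round up → n = 333 per group.

n = 333 per group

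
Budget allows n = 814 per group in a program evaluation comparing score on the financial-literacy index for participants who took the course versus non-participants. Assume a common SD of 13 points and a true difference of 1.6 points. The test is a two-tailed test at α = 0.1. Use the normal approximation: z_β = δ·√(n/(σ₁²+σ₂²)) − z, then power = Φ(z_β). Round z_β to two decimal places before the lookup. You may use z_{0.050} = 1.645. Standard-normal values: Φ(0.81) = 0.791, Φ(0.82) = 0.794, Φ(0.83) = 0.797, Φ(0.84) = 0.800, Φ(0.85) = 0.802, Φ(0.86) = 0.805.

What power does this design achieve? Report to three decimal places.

z_β = δ·√(n/(σ₁²+σ₂²)) − z_{α/2}
    = 1.6 · √(814/338) − 1.645
    = 1.6 · 1.55186 − 1.645
    = 2.4830 − 1.645 = 0.8380 → 0.84
Power = Φ(0.84) = 0.800.

Power ≈ 0.800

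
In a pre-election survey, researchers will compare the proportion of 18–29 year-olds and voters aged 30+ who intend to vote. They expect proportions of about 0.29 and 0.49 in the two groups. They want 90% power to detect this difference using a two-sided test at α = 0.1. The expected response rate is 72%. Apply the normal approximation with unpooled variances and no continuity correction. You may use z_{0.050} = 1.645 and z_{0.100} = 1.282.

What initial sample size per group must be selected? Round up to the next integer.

n = 136 per group

n = (z_{α/2} + z_β)² · [p₁(1−p₁) + p₂(1−p₂)] / (p₁ − p₂)²
  = (1.645 + 1.282)² · (0.29·0.71 + 0.49·0.51) / (-0.20)²
  = (2.927)² · (0.2059 + 0.2499) / 0.0400
  = 8.5673 · 0.4558 / 0.0400
  = 97.62
Adjust for 72% response: 97.62 / 0.72 = 135.59.
Round up → n = 136 per group.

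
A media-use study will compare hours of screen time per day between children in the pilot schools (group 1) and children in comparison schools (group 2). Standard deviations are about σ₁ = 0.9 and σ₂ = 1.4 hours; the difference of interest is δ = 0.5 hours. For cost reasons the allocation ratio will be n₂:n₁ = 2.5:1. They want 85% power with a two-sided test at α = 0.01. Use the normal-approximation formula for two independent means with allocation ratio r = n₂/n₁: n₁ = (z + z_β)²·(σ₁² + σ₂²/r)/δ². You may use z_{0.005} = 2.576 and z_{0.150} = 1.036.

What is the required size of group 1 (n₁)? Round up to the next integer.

n₁ = (z_{α/2} + z_β)² · (σ₁² + σ₂²/r) / δ²
   = (2.576 + 1.036)² · (0.9² + 1.4²/2.5) / 0.5²
   = 13.0465 · (0.81 + 0.784) / 0.25
   = 13.0465 · 1.594 / 0.25
   = 83.18
Round up → n₁ = 84; n₂ = r·n₁ = 2.5 × 84 = 210.

n₁ = 84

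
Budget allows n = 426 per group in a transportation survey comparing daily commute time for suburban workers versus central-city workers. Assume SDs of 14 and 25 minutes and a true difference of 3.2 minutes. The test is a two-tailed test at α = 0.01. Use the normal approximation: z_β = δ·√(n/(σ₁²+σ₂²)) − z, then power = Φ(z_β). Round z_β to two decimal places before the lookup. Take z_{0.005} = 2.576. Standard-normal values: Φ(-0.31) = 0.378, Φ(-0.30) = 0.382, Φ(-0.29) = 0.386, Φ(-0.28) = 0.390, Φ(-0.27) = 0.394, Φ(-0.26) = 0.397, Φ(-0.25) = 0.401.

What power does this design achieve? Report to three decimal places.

z_β = δ·√(n/(σ₁²+σ₂²)) − z_{α/2}
    = 3.2 · √(426/821) − 2.576
    = 3.2 · 0.72033 − 2.576
    = 2.3051 − 2.576 = -0.2709 → -0.27
Power = Φ(-0.27) = 0.394.

Power ≈ 0.394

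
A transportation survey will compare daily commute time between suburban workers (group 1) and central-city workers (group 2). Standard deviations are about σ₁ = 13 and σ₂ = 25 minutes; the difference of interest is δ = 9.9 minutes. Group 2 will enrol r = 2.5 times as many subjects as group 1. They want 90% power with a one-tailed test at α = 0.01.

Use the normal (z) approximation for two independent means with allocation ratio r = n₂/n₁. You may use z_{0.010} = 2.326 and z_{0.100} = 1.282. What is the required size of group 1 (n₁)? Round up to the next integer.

n₁ = (z_α + z_β)² · (σ₁² + σ₂²/r) / δ²
   = (2.326 + 1.282)² · (13² + 25²/2.5) / 9.9²
   = 13.0177 · (169 + 250) / 98.01
   = 13.0177 · 419 / 98.01
   = 55.65
Round up → n₁ = 56; n₂ = r·n₁ = 2.5 × 56 = 140.

n₁ = 56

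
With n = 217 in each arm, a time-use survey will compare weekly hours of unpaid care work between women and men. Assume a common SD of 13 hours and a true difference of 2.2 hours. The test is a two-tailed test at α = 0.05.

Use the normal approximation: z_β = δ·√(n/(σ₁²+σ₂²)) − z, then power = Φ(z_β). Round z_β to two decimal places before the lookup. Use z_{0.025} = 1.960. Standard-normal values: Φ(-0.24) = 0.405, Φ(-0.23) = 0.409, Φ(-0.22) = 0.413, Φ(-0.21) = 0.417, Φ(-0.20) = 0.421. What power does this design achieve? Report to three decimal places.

Power ≈ 0.421

z_β = δ·√(n/(σ₁²+σ₂²)) − z_{α/2}
    = 2.2 · √(217/338) − 1.960
    = 2.2 · 0.80126 − 1.960
    = 1.7628 − 1.960 = -0.1972 → -0.20
Power = Φ(-0.20) = 0.421.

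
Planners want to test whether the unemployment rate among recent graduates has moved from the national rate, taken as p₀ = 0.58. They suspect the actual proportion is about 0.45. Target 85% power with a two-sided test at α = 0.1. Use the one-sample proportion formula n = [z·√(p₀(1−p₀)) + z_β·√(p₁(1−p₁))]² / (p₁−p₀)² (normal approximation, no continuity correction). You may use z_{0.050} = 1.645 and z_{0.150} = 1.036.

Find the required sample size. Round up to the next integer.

n = 105

n = [z_{α/2}·√(p₀q₀) + z_β·√(p₁q₁)]² / (p₁ − p₀)²
  = [1.645·√(0.58·0.42) + 1.036·√(0.45·0.55)]² / (-0.13)²
  = [1.645·0.4936 + 1.036·0.4975]² / 0.0169
  = [1.3273]² / 0.0169
  = 104.25
Round up → n = 105.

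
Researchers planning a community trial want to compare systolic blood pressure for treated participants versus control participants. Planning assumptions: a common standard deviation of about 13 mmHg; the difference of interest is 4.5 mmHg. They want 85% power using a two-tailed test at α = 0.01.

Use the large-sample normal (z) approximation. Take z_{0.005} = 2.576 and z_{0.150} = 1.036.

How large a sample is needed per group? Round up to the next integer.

n = 218 per group

n = (z_{α/2} + z_β)² · (σ₁² + σ₂²) / δ²
  = (2.576 + 1.036)² · (2·13² = 338) / 4.5²
  = 13.0465 · 338 / 20.25
  = 217.76
Round up → n = 218 per group.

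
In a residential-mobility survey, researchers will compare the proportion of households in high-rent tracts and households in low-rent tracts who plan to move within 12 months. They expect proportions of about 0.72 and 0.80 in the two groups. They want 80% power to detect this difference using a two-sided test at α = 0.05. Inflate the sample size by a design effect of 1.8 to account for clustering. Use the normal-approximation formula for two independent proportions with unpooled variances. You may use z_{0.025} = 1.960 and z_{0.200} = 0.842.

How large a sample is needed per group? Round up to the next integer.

n = (z_{α/2} + z_β)² · [p₁(1−p₁) + p₂(1−p₂)] / (p₁ − p₂)²
  = (1.960 + 0.842)² · (0.72·0.28 + 0.80·0.20) / (-0.08)²
  = (2.802)² · (0.2016 + 0.1600) / 0.0064
  = 7.8512 · 0.3616 / 0.0064
  = 443.59
Design effect: 1.8 × 443.59 = 798.47.
Round up → n = 799 per group.

n = 799 per group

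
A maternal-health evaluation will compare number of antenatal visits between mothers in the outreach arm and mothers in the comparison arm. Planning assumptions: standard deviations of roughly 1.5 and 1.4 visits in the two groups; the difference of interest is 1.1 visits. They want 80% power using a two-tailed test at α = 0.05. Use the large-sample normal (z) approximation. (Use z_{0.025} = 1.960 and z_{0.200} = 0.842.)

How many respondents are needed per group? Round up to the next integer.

n = (z_{α/2} + z_β)² · (σ₁² + σ₂²) / δ²
  = (1.960 + 0.842)² · (1.5² + 1.4² = 4.21) / 1.1²
  = 7.8512 · 4.21 / 1.21
  = 27.32
Round up → n = 28 per group.

n = 28 per group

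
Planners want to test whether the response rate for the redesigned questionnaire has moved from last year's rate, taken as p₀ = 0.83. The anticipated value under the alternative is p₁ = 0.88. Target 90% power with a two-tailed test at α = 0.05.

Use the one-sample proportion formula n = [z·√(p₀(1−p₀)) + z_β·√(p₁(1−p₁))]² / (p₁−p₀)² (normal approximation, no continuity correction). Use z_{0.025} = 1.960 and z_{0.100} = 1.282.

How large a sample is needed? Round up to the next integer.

n = [z_{α/2}·√(p₀q₀) + z_β·√(p₁q₁)]² / (p₁ − p₀)²
  = [1.960·√(0.83·0.17) + 1.282·√(0.88·0.12)]² / (0.05)²
  = [1.960·0.3756 + 1.282·0.3250]² / 0.0025
  = [1.1528]² / 0.0025
  = 531.62
Round up → n = 532.

n = 532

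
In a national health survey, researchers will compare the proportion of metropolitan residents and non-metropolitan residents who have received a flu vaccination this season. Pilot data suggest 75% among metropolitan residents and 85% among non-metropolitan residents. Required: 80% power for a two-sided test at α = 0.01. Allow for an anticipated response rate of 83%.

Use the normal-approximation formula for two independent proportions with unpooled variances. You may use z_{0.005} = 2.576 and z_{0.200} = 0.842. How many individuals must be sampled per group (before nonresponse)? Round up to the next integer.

n = (z_{α/2} + z_β)² · [p₁(1−p₁) + p₂(1−p₂)] / (p₁ − p₂)²
  = (2.576 + 0.842)² · (0.75·0.25 + 0.85·0.15) / (-0.10)²
  = (3.418)² · (0.1875 + 0.1275) / 0.0100
  = 11.6827 · 0.3150 / 0.0100
  = 368.01
Adjust for 83% response: 368.01 / 0.83 = 443.38.
Round up → n = 444 per group.

n = 444 per group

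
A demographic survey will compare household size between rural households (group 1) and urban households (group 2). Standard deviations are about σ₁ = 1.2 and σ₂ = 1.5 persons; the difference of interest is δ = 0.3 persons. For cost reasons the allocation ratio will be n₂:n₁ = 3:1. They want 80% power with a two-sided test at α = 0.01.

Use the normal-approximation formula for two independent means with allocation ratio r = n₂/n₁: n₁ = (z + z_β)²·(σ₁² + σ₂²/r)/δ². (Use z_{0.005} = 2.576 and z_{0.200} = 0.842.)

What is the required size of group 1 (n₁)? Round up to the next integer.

n₁ = (z_{α/2} + z_β)² · (σ₁² + σ₂²/r) / δ²
   = (2.576 + 0.842)² · (1.2² + 1.5²/3) / 0.3²
   = 11.6827 · (1.44 + 0.75) / 0.09
   = 11.6827 · 2.19 / 0.09
   = 284.28
Round up → n₁ = 285; n₂ = r·n₁ = 3 × 285 = 855.

n₁ = 285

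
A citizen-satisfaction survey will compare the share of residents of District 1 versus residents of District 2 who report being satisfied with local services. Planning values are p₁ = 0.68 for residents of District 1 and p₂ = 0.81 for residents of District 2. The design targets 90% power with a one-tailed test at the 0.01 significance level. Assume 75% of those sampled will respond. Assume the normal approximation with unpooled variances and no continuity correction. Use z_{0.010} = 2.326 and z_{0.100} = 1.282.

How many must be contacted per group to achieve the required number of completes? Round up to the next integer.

n = 382 per group

n = (z_α + z_β)² · [p₁(1−p₁) + p₂(1−p₂)] / (p₁ − p₂)²
  = (2.326 + 1.282)² · (0.68·0.32 + 0.81·0.19) / (-0.13)²
  = (3.608)² · (0.2176 + 0.1539) / 0.0169
  = 13.0177 · 0.3715 / 0.0169
  = 286.16
Adjust for 75% response: 286.16 / 0.75 = 381.54.
Round up → n = 382 per group.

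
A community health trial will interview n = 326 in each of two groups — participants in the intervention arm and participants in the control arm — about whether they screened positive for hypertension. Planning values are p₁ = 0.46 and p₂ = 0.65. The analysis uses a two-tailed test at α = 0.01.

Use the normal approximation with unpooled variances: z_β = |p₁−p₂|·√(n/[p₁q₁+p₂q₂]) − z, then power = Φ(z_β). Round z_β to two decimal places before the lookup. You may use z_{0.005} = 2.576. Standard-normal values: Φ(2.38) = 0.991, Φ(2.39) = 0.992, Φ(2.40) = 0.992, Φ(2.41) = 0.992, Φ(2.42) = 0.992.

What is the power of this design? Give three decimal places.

z_β = |p₁−p₂|·√(n/[p₁q₁+p₂q₂]) − z_{α/2}
    = 0.19 · √(326/0.4759) − 2.576
    = 0.19 · 26.1728 − 2.576
    = 4.9728 − 2.576 = 2.3968 → 2.40
Power = Φ(2.40) = 0.992.

Power ≈ 0.992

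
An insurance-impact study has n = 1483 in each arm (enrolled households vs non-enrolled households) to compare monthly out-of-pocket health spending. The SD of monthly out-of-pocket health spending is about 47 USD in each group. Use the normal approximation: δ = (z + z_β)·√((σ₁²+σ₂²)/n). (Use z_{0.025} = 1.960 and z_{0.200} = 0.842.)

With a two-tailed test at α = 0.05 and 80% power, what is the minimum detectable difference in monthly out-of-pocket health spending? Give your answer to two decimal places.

Minimum detectable difference ≈ 4.84 USD

δ = (z_{α/2} + z_β) · √((σ₁²+σ₂²)/n)
  = (1.960 + 0.842) · √(4418/1483)
  = 2.802 · √2.9791
  = 2.802 · 1.7260
  = 4.8363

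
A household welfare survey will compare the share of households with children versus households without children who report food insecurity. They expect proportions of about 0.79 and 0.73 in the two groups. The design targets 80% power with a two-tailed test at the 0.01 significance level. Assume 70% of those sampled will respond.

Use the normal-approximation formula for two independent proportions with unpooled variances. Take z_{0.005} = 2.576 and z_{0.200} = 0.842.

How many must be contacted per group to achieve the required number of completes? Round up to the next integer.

n = 1683 per group

n = (z_{α/2} + z_β)² · [p₁(1−p₁) + p₂(1−p₂)] / (p₁ − p₂)²
  = (2.576 + 0.842)² · (0.79·0.21 + 0.73·0.27) / (0.06)²
  = (3.418)² · (0.1659 + 0.1971) / 0.0036
  = 11.6827 · 0.3630 / 0.0036
  = 1178.01
Adjust for 70% response: 1178.01 / 0.70 = 1682.87.
Round up → n = 1683 per group.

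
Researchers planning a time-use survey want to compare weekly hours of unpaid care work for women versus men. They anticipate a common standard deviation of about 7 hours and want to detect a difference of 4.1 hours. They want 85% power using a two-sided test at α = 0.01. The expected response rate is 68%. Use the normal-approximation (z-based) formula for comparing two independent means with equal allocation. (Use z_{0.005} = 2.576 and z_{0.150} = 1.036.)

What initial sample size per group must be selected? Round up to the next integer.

n = 112 per group

n = (z_{α/2} + z_β)² · (σ₁² + σ₂²) / δ²
  = (2.576 + 1.036)² · (2·7² = 98) / 4.1²
  = 13.0465 · 98 / 16.81
  = 76.06
Adjust for 68% response: 76.06 / 0.68 = 111.85.
Round up → n = 112 per group.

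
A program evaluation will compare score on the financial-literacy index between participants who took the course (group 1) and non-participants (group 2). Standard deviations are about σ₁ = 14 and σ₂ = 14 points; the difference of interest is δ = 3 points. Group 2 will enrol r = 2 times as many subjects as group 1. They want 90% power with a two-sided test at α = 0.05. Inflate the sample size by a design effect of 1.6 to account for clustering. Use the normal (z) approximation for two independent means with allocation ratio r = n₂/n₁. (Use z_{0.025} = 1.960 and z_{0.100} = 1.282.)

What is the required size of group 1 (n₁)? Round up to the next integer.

n₁ = (z_{α/2} + z_β)² · (σ₁² + σ₂²/r) / δ²
   = (1.960 + 1.282)² · (14² + 14²/2) / 3²
   = 10.5106 · (196 + 98) / 9
   = 10.5106 · 294 / 9
   = 343.35
Design effect: 1.6 × 343.35 = 549.35.
Round up → n₁ = 550; n₂ = r·n₁ = 2 × 550 = 1100.

n₁ = 550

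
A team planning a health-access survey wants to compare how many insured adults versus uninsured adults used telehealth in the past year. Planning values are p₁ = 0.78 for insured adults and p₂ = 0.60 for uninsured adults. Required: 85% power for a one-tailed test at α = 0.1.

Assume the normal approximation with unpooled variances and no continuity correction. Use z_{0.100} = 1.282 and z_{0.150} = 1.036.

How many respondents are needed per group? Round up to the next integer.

n = 69 per group

n = (z_α + z_β)² · [p₁(1−p₁) + p₂(1−p₂)] / (p₁ − p₂)²
  = (1.282 + 1.036)² · (0.78·0.22 + 0.60·0.40) / (0.18)²
  = (2.318)² · (0.1716 + 0.2400) / 0.0324
  = 5.3731 · 0.4116 / 0.0324
  = 68.26
Round up → n = 69 per group.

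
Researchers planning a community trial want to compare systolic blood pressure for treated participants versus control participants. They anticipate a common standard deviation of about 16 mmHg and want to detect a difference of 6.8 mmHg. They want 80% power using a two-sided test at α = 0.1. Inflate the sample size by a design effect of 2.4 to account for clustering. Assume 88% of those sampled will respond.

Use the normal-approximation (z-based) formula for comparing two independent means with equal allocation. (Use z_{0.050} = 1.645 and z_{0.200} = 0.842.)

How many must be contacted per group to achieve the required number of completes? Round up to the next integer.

n = (z_{α/2} + z_β)² · (σ₁² + σ₂²) / δ²
  = (1.645 + 0.842)² · (2·16² = 512) / 6.8²
  = 6.1852 · 512 / 46.24
  = 68.49
Design effect: 2.4 × 68.49 = 164.37.
Adjust for 88% response: 164.37 / 0.88 = 186.78.
Round up → n = 187 per group.

n = 187 per group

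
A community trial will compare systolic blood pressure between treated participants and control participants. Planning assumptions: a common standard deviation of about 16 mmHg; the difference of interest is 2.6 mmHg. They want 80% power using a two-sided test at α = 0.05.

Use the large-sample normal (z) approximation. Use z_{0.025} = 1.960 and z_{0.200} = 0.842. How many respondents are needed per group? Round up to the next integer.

n = (z_{α/2} + z_β)² · (σ₁² + σ₂²) / δ²
  = (1.960 + 0.842)² · (2·16² = 512) / 2.6²
  = 7.8512 · 512 / 6.76
  = 594.65
Round up → n = 595 per group.

n = 595 per group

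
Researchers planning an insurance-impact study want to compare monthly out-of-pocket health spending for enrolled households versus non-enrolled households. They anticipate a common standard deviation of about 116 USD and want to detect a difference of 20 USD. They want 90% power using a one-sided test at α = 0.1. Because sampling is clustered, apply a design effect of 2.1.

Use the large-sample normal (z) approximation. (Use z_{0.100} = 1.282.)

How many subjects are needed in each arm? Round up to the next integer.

n = (z_α + z_β)² · (σ₁² + σ₂²) / δ²
  = (1.282 + 1.282)² · (2·116² = 26912) / 20²
  = 6.5741 · 26912 / 400
  = 442.31
Design effect: 2.1 × 442.31 = 928.84.
Round up → n = 929 per group.

n = 929 per group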